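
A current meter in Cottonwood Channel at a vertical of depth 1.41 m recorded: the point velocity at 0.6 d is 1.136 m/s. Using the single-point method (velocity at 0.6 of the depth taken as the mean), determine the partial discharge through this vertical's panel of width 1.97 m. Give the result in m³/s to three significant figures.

v̄ = v₀.₆ = 1.136 m/s
q = v̄ × d × w = 1.136 × 1.41 × 1.97 = 3.155 m³/s

3.16 m³/s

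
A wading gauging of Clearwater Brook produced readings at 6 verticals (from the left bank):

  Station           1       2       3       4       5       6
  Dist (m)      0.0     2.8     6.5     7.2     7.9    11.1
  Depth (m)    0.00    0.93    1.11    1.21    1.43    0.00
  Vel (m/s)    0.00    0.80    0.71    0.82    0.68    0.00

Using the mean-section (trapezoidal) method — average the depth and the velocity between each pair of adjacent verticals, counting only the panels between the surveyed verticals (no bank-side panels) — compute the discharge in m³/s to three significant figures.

5.46 m³/s

Panel 1-2: Δb = 2.8 m, d̄ = (0.00+0.93)/2 = 0.465, v̄ = (0.00+0.80)/2 = 0.4 → q = 2.8×0.465×0.4 = 0.5208 m³/s
Panel 2-3: Δb = 3.7 m, d̄ = (0.93+1.11)/2 = 1.02, v̄ = (0.80+0.71)/2 = 0.755 → q = 3.7×1.02×0.755 = 2.849 m³/s
Panel 3-4: Δb = 0.7 m, d̄ = (1.11+1.21)/2 = 1.16, v̄ = (0.71+0.82)/2 = 0.765 → q = 0.7×1.16×0.765 = 0.6212 m³/s
Panel 4-5: Δb = 0.7 m, d̄ = (1.21+1.43)/2 = 1.32, v̄ = (0.82+0.68)/2 = 0.75 → q = 0.7×1.32×0.75 = 0.6930 m³/s
Panel 5-6: Δb = 3.2 m, d̄ = (1.43+0.00)/2 = 0.715, v̄ = (0.68+0.00)/2 = 0.34 → q = 3.2×0.715×0.34 = 0.7779 m³/s
Q = Σ q = 5.462 m³/s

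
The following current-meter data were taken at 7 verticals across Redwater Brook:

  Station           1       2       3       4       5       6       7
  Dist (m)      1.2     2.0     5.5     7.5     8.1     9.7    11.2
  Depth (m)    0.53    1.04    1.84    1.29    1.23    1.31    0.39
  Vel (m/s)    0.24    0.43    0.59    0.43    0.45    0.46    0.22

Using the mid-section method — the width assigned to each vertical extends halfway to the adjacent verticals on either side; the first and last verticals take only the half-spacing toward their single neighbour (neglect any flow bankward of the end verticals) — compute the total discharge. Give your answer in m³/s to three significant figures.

w_1 = (2.0 − 1.2)/2 = 0.4 m; q_1 = 0.24 × 0.53 × 0.4 = 0.05088 m³/s
w_2 = (5.5 − 1.2)/2 = 2.15 m; q_2 = 0.43 × 1.04 × 2.15 = 0.9615 m³/s
w_3 = (7.5 − 2.0)/2 = 2.75 m; q_3 = 0.59 × 1.84 × 2.75 = 2.985 m³/s
w_4 = (8.1 − 5.5)/2 = 1.3 m; q_4 = 0.43 × 1.29 × 1.3 = 0.7211 m³/s
w_5 = (9.7 − 7.5)/2 = 1.1 m; q_5 = 0.45 × 1.23 × 1.1 = 0.6089 m³/s
w_6 = (11.2 − 8.1)/2 = 1.55 m; q_6 = 0.46 × 1.31 × 1.55 = 0.9340 m³/s
w_7 = (11.2 − 9.7)/2 = 0.75 m; q_7 = 0.22 × 0.39 × 0.75 = 0.06435 m³/s
Q = Σ qᵢ = 6.326 m³/s

6.33 m³/s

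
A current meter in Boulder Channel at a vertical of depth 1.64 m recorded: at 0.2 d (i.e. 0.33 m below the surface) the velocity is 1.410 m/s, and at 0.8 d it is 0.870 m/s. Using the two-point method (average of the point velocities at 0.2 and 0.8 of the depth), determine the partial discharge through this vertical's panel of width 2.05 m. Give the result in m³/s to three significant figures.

3.83 m³/s

v̄ = (1.410 + 0.870) / 2 = 1.140 m/s
q = v̄ × d × w = 1.140 × 1.64 × 2.05 = 3.833 m³/s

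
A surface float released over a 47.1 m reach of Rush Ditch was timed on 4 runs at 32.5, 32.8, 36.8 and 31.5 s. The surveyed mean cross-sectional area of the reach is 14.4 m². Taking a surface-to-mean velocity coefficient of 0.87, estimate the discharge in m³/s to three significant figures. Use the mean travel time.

t̄ = (32.5 + 32.8 + 36.8 + 31.5) / 4 = 33.4 s
v_surface = L / t̄ = 47.1 / 33.4 = 1.410 m/s
v_mean = 0.87 × 1.410 = 1.227 m/s
Q = A × v_mean = 14.4 × 1.227 = 17.67 m³/s

17.7 m³/s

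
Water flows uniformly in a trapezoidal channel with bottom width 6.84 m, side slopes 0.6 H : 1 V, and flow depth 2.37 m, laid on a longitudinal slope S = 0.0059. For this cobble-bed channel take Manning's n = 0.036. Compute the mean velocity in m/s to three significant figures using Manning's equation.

A = (b + z·y)·y = (6.84 + 0.6×2.37)×2.37 = 19.58 m²
P = b + 2y√(1+z²) = 6.84 + 2×2.37×√(1+0.6²) = 12.37 m
R = A/P = 19.58/12.37 = 1.583 m
Q = (1/n)·A·R^(2/3)·S^(1/2) = (1/0.036) × 19.58 × 1.583^(2/3) × 0.0059^(1/2) = 56.75 m³/s
V = Q/A = 56.75/19.58 = 2.898 m/s

2.90 m/s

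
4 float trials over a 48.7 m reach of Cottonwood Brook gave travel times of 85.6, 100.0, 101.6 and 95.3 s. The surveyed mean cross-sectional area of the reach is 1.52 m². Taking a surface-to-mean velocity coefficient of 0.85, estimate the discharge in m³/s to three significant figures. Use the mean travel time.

t̄ = (85.6 + 100.0 + 101.6 + 95.3) / 4 = 95.625 s
v_surface = L / t̄ = 48.7 / 95.625 = 0.5093 m/s
v_mean = 0.85 × 0.5093 = 0.4329 m/s
Q = A × v_mean = 1.52 × 0.4329 = 0.6580 m³/s

0.658 m³/s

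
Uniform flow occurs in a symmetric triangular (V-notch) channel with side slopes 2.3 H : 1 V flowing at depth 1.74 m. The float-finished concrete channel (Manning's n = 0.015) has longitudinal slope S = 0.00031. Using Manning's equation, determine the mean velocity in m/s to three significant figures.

A = z·y² = 2.3×1.74² = 6.963 m²
P = 2y√(1+z²) = 2×1.74×√(1+2.3²) = 8.728 m
R = A/P = 6.963/8.728 = 0.7979 m
Q = (1/n)·A·R^(2/3)·S^(1/2) = (1/0.015) × 6.963 × 0.7979^(2/3) × 0.00031^(1/2) = 7.031 m³/s
V = Q/A = 7.031/6.963 = 1.010 m/s

1.01 m/s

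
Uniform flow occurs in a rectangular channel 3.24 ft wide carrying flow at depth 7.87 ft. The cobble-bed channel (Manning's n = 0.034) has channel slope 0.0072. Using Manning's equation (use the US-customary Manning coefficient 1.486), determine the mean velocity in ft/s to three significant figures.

4.52 ft/s

A = b·y = 3.24 × 7.87 = 25.50 ft²
P = b + 2y = 3.24 + 2×7.87 = 18.98 ft
R = A/P = 25.50/18.98 = 1.343 ft
Q = (1.486/n)·A·R^(2/3)·S^(1/2) = (1.486/0.034) × 25.50 × 1.343^(2/3) × 0.0072^(1/2) = 115.1 ft³/s
V = Q/A = 115.1/25.50 = 4.515 ft/s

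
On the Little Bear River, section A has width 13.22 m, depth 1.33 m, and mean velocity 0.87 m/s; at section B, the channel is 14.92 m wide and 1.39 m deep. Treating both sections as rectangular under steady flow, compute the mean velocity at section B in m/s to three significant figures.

Q = A₁V₁ = (13.22×1.33) × 0.87 = 15.30 m³/s
A₂ = 14.92 × 1.39 = 20.74 m²
V₂ = Q/A₂ = 15.30/20.74 = 0.7376 m/s

0.738 m/s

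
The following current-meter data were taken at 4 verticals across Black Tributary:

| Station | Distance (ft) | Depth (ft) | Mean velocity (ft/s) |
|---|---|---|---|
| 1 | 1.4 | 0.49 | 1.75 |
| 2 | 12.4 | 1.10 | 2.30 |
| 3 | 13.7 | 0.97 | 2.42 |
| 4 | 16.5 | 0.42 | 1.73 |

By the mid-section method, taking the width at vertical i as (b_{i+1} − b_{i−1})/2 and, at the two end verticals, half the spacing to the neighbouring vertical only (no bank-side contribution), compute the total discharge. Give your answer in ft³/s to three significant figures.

26.1 ft³/s

w_1 = (12.4 − 1.4)/2 = 5.5 ft; q_1 = 1.75 × 0.49 × 5.5 = 4.716 ft³/s
w_2 = (13.7 − 1.4)/2 = 6.15 ft; q_2 = 2.30 × 1.10 × 6.15 = 15.56 ft³/s
w_3 = (16.5 − 12.4)/2 = 2.05 ft; q_3 = 2.42 × 0.97 × 2.05 = 4.812 ft³/s
w_4 = (16.5 − 13.7)/2 = 1.4 ft; q_4 = 1.73 × 0.42 × 1.4 = 1.017 ft³/s
Q = Σ qᵢ = 26.11 ft³/s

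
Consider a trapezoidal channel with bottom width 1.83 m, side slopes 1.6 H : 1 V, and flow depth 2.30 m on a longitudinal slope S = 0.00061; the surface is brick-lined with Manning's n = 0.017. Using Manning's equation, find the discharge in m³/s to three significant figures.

A = (b + z·y)·y = (1.83 + 1.6×2.30)×2.30 = 12.67 m²
P = b + 2y√(1+z²) = 1.83 + 2×2.30×√(1+1.6²) = 10.51 m
R = A/P = 12.67/10.51 = 1.206 m
Q = (1/n)·A·R^(2/3)·S^(1/2) = (1/0.017) × 12.67 × 1.206^(2/3) × 0.00061^(1/2) = 20.86 m³/s

20.9 m³/s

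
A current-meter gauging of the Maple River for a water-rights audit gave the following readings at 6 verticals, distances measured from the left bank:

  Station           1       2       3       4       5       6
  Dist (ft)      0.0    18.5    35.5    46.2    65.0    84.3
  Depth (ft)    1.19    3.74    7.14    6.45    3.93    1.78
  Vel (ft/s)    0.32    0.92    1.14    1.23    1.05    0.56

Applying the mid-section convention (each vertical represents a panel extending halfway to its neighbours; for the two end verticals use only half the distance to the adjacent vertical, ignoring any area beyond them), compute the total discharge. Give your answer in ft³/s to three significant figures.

w_1 = (18.5 − 0.0)/2 = 9.25 ft; q_1 = 0.32 × 1.19 × 9.25 = 3.522 ft³/s
w_2 = (35.5 − 0.0)/2 = 17.75 ft; q_2 = 0.92 × 3.74 × 17.75 = 61.07 ft³/s
w_3 = (46.2 − 18.5)/2 = 13.85 ft; q_3 = 1.14 × 7.14 × 13.85 = 112.7 ft³/s
w_4 = (65.0 − 35.5)/2 = 14.75 ft; q_4 = 1.23 × 6.45 × 14.75 = 117.0 ft³/s
w_5 = (84.3 − 46.2)/2 = 19.05 ft; q_5 = 1.05 × 3.93 × 19.05 = 78.61 ft³/s
w_6 = (84.3 − 65.0)/2 = 9.65 ft; q_6 = 0.56 × 1.78 × 9.65 = 9.619 ft³/s
Q = Σ qᵢ = 382.6 ft³/s

383 ft³/s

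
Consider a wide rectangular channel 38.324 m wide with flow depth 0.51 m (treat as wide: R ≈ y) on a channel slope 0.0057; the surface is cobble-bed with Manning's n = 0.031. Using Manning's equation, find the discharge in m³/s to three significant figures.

A = b·y = 38.324 × 0.51 = 19.55 m²
Wide channel: R ≈ y = 0.51 m
Q = (1/n)·A·R^(2/3)·S^(1/2) = (1/0.031) × 19.55 × 0.5100^(2/3) × 0.0057^(1/2) = 30.39 m³/s

30.4 m³/s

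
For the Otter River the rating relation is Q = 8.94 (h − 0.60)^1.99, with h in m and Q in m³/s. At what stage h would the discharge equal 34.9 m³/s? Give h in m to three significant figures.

2.58 m

h − h₀ = (Q/C)^(1/b) = (34.9/8.94)^(1/1.99) = 1.983 m
h = 0.60 + 1.983 = 2.583 m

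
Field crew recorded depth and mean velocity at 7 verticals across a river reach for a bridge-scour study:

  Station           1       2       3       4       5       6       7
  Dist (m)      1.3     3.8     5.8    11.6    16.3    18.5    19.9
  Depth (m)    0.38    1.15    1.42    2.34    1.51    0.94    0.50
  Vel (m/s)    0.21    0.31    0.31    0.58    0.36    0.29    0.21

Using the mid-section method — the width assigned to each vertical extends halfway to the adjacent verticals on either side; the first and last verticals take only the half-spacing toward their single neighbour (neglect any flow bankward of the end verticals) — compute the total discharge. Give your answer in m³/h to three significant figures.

w_1 = (3.8 − 1.3)/2 = 1.25 m; q_1 = 0.21 × 0.38 × 1.25 = 0.09975 m³/s
w_2 = (5.8 − 1.3)/2 = 2.25 m; q_2 = 0.31 × 1.15 × 2.25 = 0.8021 m³/s
w_3 = (11.6 − 3.8)/2 = 3.9 m; q_3 = 0.31 × 1.42 × 3.9 = 1.717 m³/s
w_4 = (16.3 − 5.8)/2 = 5.25 m; q_4 = 0.58 × 2.34 × 5.25 = 7.125 m³/s
w_5 = (18.5 − 11.6)/2 = 3.45 m; q_5 = 0.36 × 1.51 × 3.45 = 1.875 m³/s
w_6 = (19.9 − 16.3)/2 = 1.8 m; q_6 = 0.29 × 0.94 × 1.8 = 0.4907 m³/s
w_7 = (19.9 − 18.5)/2 = 0.7 m; q_7 = 0.21 × 0.50 × 0.7 = 0.07350 m³/s
Q = Σ qᵢ = 12.18 m³/s
= 12.18 × 3600 = 43860 m³/h

43900 m³/h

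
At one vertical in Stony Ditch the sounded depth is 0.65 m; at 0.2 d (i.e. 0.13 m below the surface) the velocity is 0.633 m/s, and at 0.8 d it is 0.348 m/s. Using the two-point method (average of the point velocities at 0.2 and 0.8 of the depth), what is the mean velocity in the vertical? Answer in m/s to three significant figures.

v̄ = (0.633 + 0.348) / 2 = 0.4905 m/s

0.491 m/s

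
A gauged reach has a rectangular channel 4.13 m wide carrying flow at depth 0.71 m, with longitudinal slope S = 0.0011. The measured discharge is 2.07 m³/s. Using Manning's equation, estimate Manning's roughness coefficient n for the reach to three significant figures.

0.0307

A = b·y = 4.13 × 0.71 = 2.932 m²
P = b + 2y = 4.13 + 2×0.71 = 5.550 m
R = A/P = 2.932/5.550 = 0.5283 m
n = (1/Q)·A·R^(2/3)·S^(1/2) = (1/2.07) × 2.932 × 0.6535 × 0.03317 = 0.03071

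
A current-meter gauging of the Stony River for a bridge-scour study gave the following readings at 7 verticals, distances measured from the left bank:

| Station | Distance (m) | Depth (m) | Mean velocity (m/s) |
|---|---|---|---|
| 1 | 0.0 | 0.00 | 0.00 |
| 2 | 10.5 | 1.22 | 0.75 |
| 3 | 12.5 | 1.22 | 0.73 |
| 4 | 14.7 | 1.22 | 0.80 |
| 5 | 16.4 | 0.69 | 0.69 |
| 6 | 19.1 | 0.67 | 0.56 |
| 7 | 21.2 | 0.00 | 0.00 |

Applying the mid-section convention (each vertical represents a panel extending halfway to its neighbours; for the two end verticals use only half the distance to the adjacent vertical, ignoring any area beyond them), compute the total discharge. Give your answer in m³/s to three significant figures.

11.4 m³/s

w_2 = (12.5 − 0.0)/2 = 6.25 m; q_2 = 0.75 × 1.22 × 6.25 = 5.719 m³/s
w_3 = (14.7 − 10.5)/2 = 2.1 m; q_3 = 0.73 × 1.22 × 2.1 = 1.870 m³/s
w_4 = (16.4 − 12.5)/2 = 1.95 m; q_4 = 0.80 × 1.22 × 1.95 = 1.903 m³/s
w_5 = (19.1 − 14.7)/2 = 2.2 m; q_5 = 0.69 × 0.69 × 2.2 = 1.047 m³/s
w_6 = (21.2 − 16.4)/2 = 2.4 m; q_6 = 0.56 × 0.67 × 2.4 = 0.9005 m³/s
Stations 1, 7 contribute zero (depth or velocity is 0).
Q = Σ qᵢ = 11.44 m³/s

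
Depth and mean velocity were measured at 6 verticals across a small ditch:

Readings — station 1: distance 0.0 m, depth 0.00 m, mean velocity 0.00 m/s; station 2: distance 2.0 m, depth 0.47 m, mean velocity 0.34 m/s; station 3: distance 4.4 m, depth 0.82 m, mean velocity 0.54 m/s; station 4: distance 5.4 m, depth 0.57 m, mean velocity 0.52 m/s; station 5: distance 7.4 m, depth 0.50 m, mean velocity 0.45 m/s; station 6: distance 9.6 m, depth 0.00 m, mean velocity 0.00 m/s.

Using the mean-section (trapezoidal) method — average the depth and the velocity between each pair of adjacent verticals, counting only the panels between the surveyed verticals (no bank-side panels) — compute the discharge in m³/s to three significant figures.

1.77 m³/s

Panel 1-2: Δb = 2 m, d̄ = (0.00+0.47)/2 = 0.235, v̄ = (0.00+0.34)/2 = 0.17 → q = 2×0.235×0.17 = 0.07990 m³/s
Panel 2-3: Δb = 2.4 m, d̄ = (0.47+0.82)/2 = 0.645, v̄ = (0.34+0.54)/2 = 0.44 → q = 2.4×0.645×0.44 = 0.6811 m³/s
Panel 3-4: Δb = 1 m, d̄ = (0.82+0.57)/2 = 0.695, v̄ = (0.54+0.52)/2 = 0.53 → q = 1×0.695×0.53 = 0.3684 m³/s
Panel 4-5: Δb = 2 m, d̄ = (0.57+0.50)/2 = 0.535, v̄ = (0.52+0.45)/2 = 0.485 → q = 2×0.535×0.485 = 0.5190 m³/s
Panel 5-6: Δb = 2.2 m, d̄ = (0.50+0.00)/2 = 0.25, v̄ = (0.45+0.00)/2 = 0.225 → q = 2.2×0.25×0.225 = 0.1238 m³/s
Q = Σ q = 1.772 m³/s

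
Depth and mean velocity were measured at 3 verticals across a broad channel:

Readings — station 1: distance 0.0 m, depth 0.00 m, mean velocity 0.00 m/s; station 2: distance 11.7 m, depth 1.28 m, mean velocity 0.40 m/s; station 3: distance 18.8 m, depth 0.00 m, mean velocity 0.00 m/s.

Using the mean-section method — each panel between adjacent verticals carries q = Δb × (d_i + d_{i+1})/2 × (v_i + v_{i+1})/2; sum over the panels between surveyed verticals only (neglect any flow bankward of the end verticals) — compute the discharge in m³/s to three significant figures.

2.41 m³/s

Panel 1-2: Δb = 11.7 m, d̄ = (0.00+1.28)/2 = 0.64, v̄ = (0.00+0.40)/2 = 0.2 → q = 11.7×0.64×0.2 = 1.498 m³/s
Panel 2-3: Δb = 7.1 m, d̄ = (1.28+0.00)/2 = 0.64, v̄ = (0.40+0.00)/2 = 0.2 → q = 7.1×0.64×0.2 = 0.9088 m³/s
Q = Σ q = 2.406 m³/s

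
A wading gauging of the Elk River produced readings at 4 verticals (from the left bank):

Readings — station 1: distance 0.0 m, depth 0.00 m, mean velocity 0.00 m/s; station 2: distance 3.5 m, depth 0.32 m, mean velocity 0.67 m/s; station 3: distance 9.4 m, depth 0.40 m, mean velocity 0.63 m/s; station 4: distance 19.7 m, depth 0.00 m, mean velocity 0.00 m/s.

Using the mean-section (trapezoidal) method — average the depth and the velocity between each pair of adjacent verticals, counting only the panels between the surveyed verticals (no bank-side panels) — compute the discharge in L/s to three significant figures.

2220 L/s

Panel 1-2: Δb = 3.5 m, d̄ = (0.00+0.32)/2 = 0.16, v̄ = (0.00+0.67)/2 = 0.335 → q = 3.5×0.16×0.335 = 0.1876 m³/s
Panel 2-3: Δb = 5.9 m, d̄ = (0.32+0.40)/2 = 0.36, v̄ = (0.67+0.63)/2 = 0.65 → q = 5.9×0.36×0.65 = 1.381 m³/s
Panel 3-4: Δb = 10.3 m, d̄ = (0.40+0.00)/2 = 0.2, v̄ = (0.63+0.00)/2 = 0.315 → q = 10.3×0.2×0.315 = 0.6489 m³/s
Q = Σ q = 2.217 m³/s
= 2.217 × 1000 = 2217 L/s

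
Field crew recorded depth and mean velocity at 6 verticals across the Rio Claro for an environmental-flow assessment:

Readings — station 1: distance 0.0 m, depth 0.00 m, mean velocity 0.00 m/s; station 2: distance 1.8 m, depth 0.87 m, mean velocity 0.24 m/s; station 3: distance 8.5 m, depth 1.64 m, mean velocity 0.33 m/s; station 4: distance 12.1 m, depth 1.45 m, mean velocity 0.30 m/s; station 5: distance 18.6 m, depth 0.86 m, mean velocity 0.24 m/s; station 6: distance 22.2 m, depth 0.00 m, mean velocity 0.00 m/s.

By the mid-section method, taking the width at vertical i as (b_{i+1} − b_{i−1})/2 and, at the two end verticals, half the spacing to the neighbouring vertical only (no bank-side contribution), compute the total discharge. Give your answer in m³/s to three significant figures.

w_2 = (8.5 − 0.0)/2 = 4.25 m; q_2 = 0.24 × 0.87 × 4.25 = 0.8874 m³/s
w_3 = (12.1 − 1.8)/2 = 5.15 m; q_3 = 0.33 × 1.64 × 5.15 = 2.787 m³/s
w_4 = (18.6 − 8.5)/2 = 5.05 m; q_4 = 0.30 × 1.45 × 5.05 = 2.197 m³/s
w_5 = (22.2 − 12.1)/2 = 5.05 m; q_5 = 0.24 × 0.86 × 5.05 = 1.042 m³/s
Stations 1, 6 contribute zero (depth or velocity is 0).
Q = Σ qᵢ = 6.914 m³/s

6.91 m³/s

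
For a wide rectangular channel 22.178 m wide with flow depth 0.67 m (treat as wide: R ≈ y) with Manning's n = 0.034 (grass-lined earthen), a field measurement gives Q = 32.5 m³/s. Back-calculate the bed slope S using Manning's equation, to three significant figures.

A = b·y = 22.178 × 0.67 = 14.86 m²
Wide channel: R ≈ y = 0.67 m
S = (Q·n / (1·A·R^(2/3)))² = (32.5×0.034 / (1×14.86×0.7657))² = 0.009433

0.00943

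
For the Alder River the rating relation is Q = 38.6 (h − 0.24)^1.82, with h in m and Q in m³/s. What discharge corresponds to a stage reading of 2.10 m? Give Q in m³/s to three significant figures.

119 m³/s

Q = 38.6 × (2.10 − 0.24)^1.82 = 38.6 × 1.86^1.82 = 119.4 m³/s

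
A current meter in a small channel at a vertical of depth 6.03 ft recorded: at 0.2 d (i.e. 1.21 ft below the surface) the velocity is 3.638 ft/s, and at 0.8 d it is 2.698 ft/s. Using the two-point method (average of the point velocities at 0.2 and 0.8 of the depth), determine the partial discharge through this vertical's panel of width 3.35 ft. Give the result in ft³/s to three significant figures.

64.0 ft³/s

v̄ = (3.638 + 2.698) / 2 = 3.168 ft/s
q = v̄ × d × w = 3.168 × 6.03 × 3.35 = 64.00 ft³/s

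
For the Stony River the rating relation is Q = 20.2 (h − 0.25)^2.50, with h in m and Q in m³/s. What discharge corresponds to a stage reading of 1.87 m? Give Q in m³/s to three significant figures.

Q = 20.2 × (1.87 − 0.25)^2.50 = 20.2 × 1.62^2.50 = 67.47 m³/s

67.5 m³/s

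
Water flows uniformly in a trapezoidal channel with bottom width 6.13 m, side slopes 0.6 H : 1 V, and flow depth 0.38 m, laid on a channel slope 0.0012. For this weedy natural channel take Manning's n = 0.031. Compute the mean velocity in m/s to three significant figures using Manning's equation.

0.549 m/s

A = (b + z·y)·y = (6.13 + 0.6×0.38)×0.38 = 2.416 m²
P = b + 2y√(1+z²) = 6.13 + 2×0.38×√(1+0.6²) = 7.016 m
R = A/P = 2.416/7.016 = 0.3443 m
Q = (1/n)·A·R^(2/3)·S^(1/2) = (1/0.031) × 2.416 × 0.3443^(2/3) × 0.0012^(1/2) = 1.326 m³/s
V = Q/A = 1.326/2.416 = 0.5490 m/s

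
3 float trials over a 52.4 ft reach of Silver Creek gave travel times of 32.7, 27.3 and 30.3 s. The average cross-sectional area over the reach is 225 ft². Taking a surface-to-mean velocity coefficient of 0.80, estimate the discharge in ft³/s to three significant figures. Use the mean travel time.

313 ft³/s

t̄ = (32.7 + 27.3 + 30.3) / 3 = 30.1 s
v_surface = L / t̄ = 52.4 / 30.1 = 1.741 ft/s
v_mean = 0.80 × 1.741 = 1.393 ft/s
Q = A × v_mean = 225 × 1.393 = 313.4 ft³/s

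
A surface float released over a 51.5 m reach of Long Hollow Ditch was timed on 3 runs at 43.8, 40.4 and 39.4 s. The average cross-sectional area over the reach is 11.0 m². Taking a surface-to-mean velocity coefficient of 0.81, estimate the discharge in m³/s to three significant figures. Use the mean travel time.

11.1 m³/s

t̄ = (43.8 + 40.4 + 39.4) / 3 = 41.2 s
v_surface = L / t̄ = 51.5 / 41.2 = 1.250 m/s
v_mean = 0.81 × 1.250 = 1.013 m/s
Q = A × v_mean = 11.0 × 1.013 = 11.14 m³/s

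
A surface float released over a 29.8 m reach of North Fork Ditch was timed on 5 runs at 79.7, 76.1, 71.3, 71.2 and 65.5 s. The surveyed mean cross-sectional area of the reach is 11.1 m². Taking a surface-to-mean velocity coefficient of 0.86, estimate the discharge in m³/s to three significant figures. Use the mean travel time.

3.91 m³/s

t̄ = (79.7 + 76.1 + 71.3 + 71.2 + 65.5) / 5 = 72.76 s
v_surface = L / t̄ = 29.8 / 72.76 = 0.4096 m/s
v_mean = 0.86 × 0.4096 = 0.3522 m/s
Q = A × v_mean = 11.1 × 0.3522 = 3.910 m³/s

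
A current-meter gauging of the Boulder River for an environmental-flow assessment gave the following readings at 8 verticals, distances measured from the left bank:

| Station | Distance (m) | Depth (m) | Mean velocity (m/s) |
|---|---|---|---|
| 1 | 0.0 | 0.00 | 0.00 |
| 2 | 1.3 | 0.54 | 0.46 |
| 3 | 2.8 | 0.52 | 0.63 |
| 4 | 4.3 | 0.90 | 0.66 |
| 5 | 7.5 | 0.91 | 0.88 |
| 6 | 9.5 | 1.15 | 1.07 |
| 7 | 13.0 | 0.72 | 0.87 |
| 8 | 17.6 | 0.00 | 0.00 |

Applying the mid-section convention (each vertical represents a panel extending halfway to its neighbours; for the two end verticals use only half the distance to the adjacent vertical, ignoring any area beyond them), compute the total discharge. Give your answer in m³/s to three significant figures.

w_2 = (2.8 − 0.0)/2 = 1.4 m; q_2 = 0.46 × 0.54 × 1.4 = 0.3478 m³/s
w_3 = (4.3 − 1.3)/2 = 1.5 m; q_3 = 0.63 × 0.52 × 1.5 = 0.4914 m³/s
w_4 = (7.5 − 2.8)/2 = 2.35 m; q_4 = 0.66 × 0.90 × 2.35 = 1.396 m³/s
w_5 = (9.5 − 4.3)/2 = 2.6 m; q_5 = 0.88 × 0.91 × 2.6 = 2.082 m³/s
w_6 = (13.0 − 7.5)/2 = 2.75 m; q_6 = 1.07 × 1.15 × 2.75 = 3.384 m³/s
w_7 = (17.6 − 9.5)/2 = 4.05 m; q_7 = 0.87 × 0.72 × 4.05 = 2.537 m³/s
Stations 1, 8 contribute zero (depth or velocity is 0).
Q = Σ qᵢ = 10.24 m³/s

10.2 m³/s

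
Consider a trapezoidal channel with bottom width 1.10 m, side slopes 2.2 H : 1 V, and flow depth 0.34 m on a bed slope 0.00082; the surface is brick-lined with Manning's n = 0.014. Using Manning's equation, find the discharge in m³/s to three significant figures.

A = (b + z·y)·y = (1.10 + 2.2×0.34)×0.34 = 0.6283 m²
P = b + 2y√(1+z²) = 1.10 + 2×0.34×√(1+2.2²) = 2.743 m
R = A/P = 0.6283/2.743 = 0.2290 m
Q = (1/n)·A·R^(2/3)·S^(1/2) = (1/0.014) × 0.6283 × 0.2290^(2/3) × 0.00082^(1/2) = 0.4811 m³/s

0.481 m³/s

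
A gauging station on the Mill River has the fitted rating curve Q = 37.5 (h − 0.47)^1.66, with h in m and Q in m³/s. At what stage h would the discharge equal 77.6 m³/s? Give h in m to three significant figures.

h − h₀ = (Q/C)^(1/b) = (77.6/37.5)^(1/1.66) = 1.550 m
h = 0.47 + 1.550 = 2.020 m

2.02 m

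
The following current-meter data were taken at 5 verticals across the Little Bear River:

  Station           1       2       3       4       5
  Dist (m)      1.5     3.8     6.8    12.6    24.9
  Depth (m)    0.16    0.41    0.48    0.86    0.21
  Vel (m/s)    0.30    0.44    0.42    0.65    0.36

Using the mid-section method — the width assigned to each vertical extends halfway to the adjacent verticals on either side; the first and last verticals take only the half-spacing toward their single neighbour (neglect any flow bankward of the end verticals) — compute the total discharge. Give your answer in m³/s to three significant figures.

w_1 = (3.8 − 1.5)/2 = 1.15 m; q_1 = 0.30 × 0.16 × 1.15 = 0.05520 m³/s
w_2 = (6.8 − 1.5)/2 = 2.65 m; q_2 = 0.44 × 0.41 × 2.65 = 0.4781 m³/s
w_3 = (12.6 − 3.8)/2 = 4.4 m; q_3 = 0.42 × 0.48 × 4.4 = 0.8870 m³/s
w_4 = (24.9 − 6.8)/2 = 9.05 m; q_4 = 0.65 × 0.86 × 9.05 = 5.059 m³/s
w_5 = (24.9 − 12.6)/2 = 6.15 m; q_5 = 0.36 × 0.21 × 6.15 = 0.4649 m³/s
Q = Σ qᵢ = 6.944 m³/s

6.94 m³/s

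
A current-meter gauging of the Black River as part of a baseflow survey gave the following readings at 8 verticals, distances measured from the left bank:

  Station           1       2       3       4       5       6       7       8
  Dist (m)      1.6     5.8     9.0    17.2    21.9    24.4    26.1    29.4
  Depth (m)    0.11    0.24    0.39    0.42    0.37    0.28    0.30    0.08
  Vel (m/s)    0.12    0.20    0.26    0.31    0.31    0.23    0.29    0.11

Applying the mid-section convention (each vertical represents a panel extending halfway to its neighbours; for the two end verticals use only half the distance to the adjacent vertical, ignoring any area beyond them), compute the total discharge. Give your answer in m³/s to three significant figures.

2.40 m³/s

w_1 = (5.8 − 1.6)/2 = 2.1 m; q_1 = 0.12 × 0.11 × 2.1 = 0.02772 m³/s
w_2 = (9.0 − 1.6)/2 = 3.7 m; q_2 = 0.20 × 0.24 × 3.7 = 0.1776 m³/s
w_3 = (17.2 − 5.8)/2 = 5.7 m; q_3 = 0.26 × 0.39 × 5.7 = 0.5780 m³/s
w_4 = (21.9 − 9.0)/2 = 6.45 m; q_4 = 0.31 × 0.42 × 6.45 = 0.8398 m³/s
w_5 = (24.4 − 17.2)/2 = 3.6 m; q_5 = 0.31 × 0.37 × 3.6 = 0.4129 m³/s
w_6 = (26.1 − 21.9)/2 = 2.1 m; q_6 = 0.23 × 0.28 × 2.1 = 0.1352 m³/s
w_7 = (29.4 − 24.4)/2 = 2.5 m; q_7 = 0.29 × 0.30 × 2.5 = 0.2175 m³/s
w_8 = (29.4 − 26.1)/2 = 1.65 m; q_8 = 0.11 × 0.08 × 1.65 = 0.01452 m³/s
Q = Σ qᵢ = 2.403 m³/s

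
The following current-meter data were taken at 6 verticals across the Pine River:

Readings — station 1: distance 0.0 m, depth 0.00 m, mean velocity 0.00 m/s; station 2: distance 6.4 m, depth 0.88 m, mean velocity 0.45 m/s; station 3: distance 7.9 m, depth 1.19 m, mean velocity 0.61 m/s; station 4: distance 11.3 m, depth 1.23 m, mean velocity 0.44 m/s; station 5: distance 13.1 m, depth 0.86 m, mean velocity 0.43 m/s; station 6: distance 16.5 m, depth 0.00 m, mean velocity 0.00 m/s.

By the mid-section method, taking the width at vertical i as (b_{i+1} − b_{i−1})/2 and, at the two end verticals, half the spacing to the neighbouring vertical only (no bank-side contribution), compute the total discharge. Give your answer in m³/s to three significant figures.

w_2 = (7.9 − 0.0)/2 = 3.95 m; q_2 = 0.45 × 0.88 × 3.95 = 1.564 m³/s
w_3 = (11.3 − 6.4)/2 = 2.45 m; q_3 = 0.61 × 1.19 × 2.45 = 1.778 m³/s
w_4 = (13.1 − 7.9)/2 = 2.6 m; q_4 = 0.44 × 1.23 × 2.6 = 1.407 m³/s
w_5 = (16.5 − 11.3)/2 = 2.6 m; q_5 = 0.43 × 0.86 × 2.6 = 0.9615 m³/s
Stations 1, 6 contribute zero (depth or velocity is 0).
Q = Σ qᵢ = 5.711 m³/s

5.71 m³/s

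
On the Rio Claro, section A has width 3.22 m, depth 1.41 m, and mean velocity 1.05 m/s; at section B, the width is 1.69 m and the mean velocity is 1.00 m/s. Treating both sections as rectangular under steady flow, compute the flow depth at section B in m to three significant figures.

2.82 m

Q = A₁V₁ = (3.22×1.41) × 1.05 = 4.767 m³/s
d₂ = Q/(b₂ V₂) = 4.767/(1.69×1.00) = 2.821 m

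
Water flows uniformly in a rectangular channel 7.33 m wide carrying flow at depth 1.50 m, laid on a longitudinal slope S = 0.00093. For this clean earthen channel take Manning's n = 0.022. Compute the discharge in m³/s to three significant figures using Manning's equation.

15.9 m³/s

A = b·y = 7.33 × 1.50 = 11.00 m²
P = b + 2y = 7.33 + 2×1.50 = 10.33 m
R = A/P = 11.00/10.33 = 1.064 m
Q = (1/n)·A·R^(2/3)·S^(1/2) = (1/0.022) × 11.00 × 1.064^(2/3) × 0.00093^(1/2) = 15.89 m³/s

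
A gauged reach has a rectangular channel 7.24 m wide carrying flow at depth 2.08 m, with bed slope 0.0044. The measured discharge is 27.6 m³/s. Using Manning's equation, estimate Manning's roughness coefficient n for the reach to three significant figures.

0.0436

A = b·y = 7.24 × 2.08 = 15.06 m²
P = b + 2y = 7.24 + 2×2.08 = 11.40 m
R = A/P = 15.06/11.40 = 1.321 m
n = (1/Q)·A·R^(2/3)·S^(1/2) = (1/27.6) × 15.06 × 1.204 × 0.06633 = 0.04357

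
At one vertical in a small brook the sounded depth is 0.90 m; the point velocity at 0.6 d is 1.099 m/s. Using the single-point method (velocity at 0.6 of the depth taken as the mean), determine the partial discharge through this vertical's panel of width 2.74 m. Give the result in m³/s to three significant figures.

2.71 m³/s

v̄ = v₀.₆ = 1.099 m/s
q = v̄ × d × w = 1.099 × 0.90 × 2.74 = 2.710 m³/s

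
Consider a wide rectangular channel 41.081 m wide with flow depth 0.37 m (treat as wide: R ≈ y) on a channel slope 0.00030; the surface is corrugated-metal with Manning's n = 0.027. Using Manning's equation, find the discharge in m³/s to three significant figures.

A = b·y = 41.081 × 0.37 = 15.20 m²
Wide channel: R ≈ y = 0.37 m
Q = (1/n)·A·R^(2/3)·S^(1/2) = (1/0.027) × 15.20 × 0.3700^(2/3) × 0.00030^(1/2) = 5.025 m³/s

5.03 m³/s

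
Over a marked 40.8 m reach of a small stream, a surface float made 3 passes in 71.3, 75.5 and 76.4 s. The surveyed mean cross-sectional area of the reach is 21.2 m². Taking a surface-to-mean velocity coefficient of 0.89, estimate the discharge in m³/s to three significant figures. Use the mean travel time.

t̄ = (71.3 + 75.5 + 76.4) / 3 = 74.4 s
v_surface = L / t̄ = 40.8 / 74.4 = 0.5484 m/s
v_mean = 0.89 × 0.5484 = 0.4881 m/s
Q = A × v_mean = 21.2 × 0.4881 = 10.35 m³/s

10.3 m³/s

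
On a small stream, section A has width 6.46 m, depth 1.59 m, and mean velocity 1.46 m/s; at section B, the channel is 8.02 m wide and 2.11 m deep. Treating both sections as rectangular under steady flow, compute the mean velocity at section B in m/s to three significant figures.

0.886 m/s

Q = A₁V₁ = (6.46×1.59) × 1.46 = 15.00 m³/s
A₂ = 8.02 × 2.11 = 16.92 m²
V₂ = Q/A₂ = 15.00/16.92 = 0.8862 m/s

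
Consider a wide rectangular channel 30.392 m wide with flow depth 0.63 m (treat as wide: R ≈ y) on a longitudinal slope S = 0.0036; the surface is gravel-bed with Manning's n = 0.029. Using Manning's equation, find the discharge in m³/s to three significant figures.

29.1 m³/s

A = b·y = 30.392 × 0.63 = 19.15 m²
Wide channel: R ≈ y = 0.63 m
Q = (1/n)·A·R^(2/3)·S^(1/2) = (1/0.029) × 19.15 × 0.6300^(2/3) × 0.0036^(1/2) = 29.11 m³/s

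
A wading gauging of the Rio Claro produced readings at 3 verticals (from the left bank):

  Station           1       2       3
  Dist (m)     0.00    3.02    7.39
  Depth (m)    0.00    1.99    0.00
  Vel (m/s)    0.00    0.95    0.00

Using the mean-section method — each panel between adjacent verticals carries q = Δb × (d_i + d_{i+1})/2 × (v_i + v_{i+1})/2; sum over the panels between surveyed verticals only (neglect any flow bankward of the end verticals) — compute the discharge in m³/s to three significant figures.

Panel 1-2: Δb = 3.02 m, d̄ = (0.00+1.99)/2 = 0.995, v̄ = (0.00+0.95)/2 = 0.475 → q = 3.02×0.995×0.475 = 1.427 m³/s
Panel 2-3: Δb = 4.37 m, d̄ = (1.99+0.00)/2 = 0.995, v̄ = (0.95+0.00)/2 = 0.475 → q = 4.37×0.995×0.475 = 2.065 m³/s
Q = Σ q = 3.493 m³/s

3.49 m³/s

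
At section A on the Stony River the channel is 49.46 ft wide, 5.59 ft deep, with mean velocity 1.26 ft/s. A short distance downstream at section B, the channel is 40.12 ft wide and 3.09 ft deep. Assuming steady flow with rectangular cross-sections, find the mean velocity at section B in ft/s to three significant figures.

Q = A₁V₁ = (49.46×5.59) × 1.26 = 348.4 ft³/s
A₂ = 40.12 × 3.09 = 124.0 ft²
V₂ = Q/A₂ = 348.4/124.0 = 2.810 ft/s

2.81 ft/s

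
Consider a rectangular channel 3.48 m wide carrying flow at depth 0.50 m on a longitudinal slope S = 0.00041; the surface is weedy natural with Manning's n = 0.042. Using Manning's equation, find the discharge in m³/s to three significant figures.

0.447 m³/s

A = b·y = 3.48 × 0.50 = 1.740 m²
P = b + 2y = 3.48 + 2×0.50 = 4.480 m
R = A/P = 1.740/4.480 = 0.3884 m
Q = (1/n)·A·R^(2/3)·S^(1/2) = (1/0.042) × 1.740 × 0.3884^(2/3) × 0.00041^(1/2) = 0.4466 m³/s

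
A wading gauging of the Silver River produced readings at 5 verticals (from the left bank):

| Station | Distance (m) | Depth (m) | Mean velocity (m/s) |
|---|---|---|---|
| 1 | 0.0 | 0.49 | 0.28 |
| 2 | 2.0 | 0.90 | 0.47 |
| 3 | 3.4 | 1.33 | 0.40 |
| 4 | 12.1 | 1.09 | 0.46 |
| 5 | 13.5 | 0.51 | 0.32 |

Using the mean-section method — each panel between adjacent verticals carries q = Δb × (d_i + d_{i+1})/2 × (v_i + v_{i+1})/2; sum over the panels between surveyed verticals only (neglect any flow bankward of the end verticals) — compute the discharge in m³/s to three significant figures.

6.16 m³/s

Panel 1-2: Δb = 2 m, d̄ = (0.49+0.90)/2 = 0.695, v̄ = (0.28+0.47)/2 = 0.375 → q = 2×0.695×0.375 = 0.5213 m³/s
Panel 2-3: Δb = 1.4 m, d̄ = (0.90+1.33)/2 = 1.115, v̄ = (0.47+0.40)/2 = 0.435 → q = 1.4×1.115×0.435 = 0.6790 m³/s
Panel 3-4: Δb = 8.7 m, d̄ = (1.33+1.09)/2 = 1.21, v̄ = (0.40+0.46)/2 = 0.43 → q = 8.7×1.21×0.43 = 4.527 m³/s
Panel 4-5: Δb = 1.4 m, d̄ = (1.09+0.51)/2 = 0.8, v̄ = (0.46+0.32)/2 = 0.39 → q = 1.4×0.8×0.39 = 0.4368 m³/s
Q = Σ q = 6.164 m³/s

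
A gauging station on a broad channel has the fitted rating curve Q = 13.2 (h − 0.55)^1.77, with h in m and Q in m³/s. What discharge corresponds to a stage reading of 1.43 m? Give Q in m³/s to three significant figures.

Q = 13.2 × (1.43 − 0.55)^1.77 = 13.2 × 0.88^1.77 = 10.53 m³/s

10.5 m³/s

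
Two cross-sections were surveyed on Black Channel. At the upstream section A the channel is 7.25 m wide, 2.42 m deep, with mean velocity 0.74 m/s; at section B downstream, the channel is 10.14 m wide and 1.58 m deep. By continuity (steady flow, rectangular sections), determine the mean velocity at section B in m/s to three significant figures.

0.810 m/s

Q = A₁V₁ = (7.25×2.42) × 0.74 = 12.98 m³/s
A₂ = 10.14 × 1.58 = 16.02 m²
V₂ = Q/A₂ = 12.98/16.02 = 0.8104 m/s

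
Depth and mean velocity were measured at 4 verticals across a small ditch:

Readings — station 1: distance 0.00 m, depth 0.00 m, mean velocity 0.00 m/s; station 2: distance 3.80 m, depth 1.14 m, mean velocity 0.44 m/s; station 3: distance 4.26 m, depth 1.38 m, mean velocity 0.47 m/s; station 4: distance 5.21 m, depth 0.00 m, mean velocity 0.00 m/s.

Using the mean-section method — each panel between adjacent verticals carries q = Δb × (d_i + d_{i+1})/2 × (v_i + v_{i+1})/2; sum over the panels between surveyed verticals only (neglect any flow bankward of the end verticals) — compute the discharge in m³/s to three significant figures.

0.894 m³/s

Panel 1-2: Δb = 3.8 m, d̄ = (0.00+1.14)/2 = 0.57, v̄ = (0.00+0.44)/2 = 0.22 → q = 3.8×0.57×0.22 = 0.4765 m³/s
Panel 2-3: Δb = 0.46 m, d̄ = (1.14+1.38)/2 = 1.26, v̄ = (0.44+0.47)/2 = 0.455 → q = 0.46×1.26×0.455 = 0.2637 m³/s
Panel 3-4: Δb = 0.95 m, d̄ = (1.38+0.00)/2 = 0.69, v̄ = (0.47+0.00)/2 = 0.235 → q = 0.95×0.69×0.235 = 0.1540 m³/s
Q = Σ q = 0.8943 m³/s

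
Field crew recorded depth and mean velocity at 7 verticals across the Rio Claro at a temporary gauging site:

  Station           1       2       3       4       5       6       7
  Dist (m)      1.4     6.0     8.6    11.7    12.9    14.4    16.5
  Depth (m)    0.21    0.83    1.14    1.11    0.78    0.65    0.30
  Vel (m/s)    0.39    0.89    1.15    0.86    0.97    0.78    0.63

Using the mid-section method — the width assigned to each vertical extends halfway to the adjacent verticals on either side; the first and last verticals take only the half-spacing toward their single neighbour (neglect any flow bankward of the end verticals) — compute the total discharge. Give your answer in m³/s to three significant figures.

w_1 = (6.0 − 1.4)/2 = 2.3 m; q_1 = 0.39 × 0.21 × 2.3 = 0.1884 m³/s
w_2 = (8.6 − 1.4)/2 = 3.6 m; q_2 = 0.89 × 0.83 × 3.6 = 2.659 m³/s
w_3 = (11.7 − 6.0)/2 = 2.85 m; q_3 = 1.15 × 1.14 × 2.85 = 3.736 m³/s
w_4 = (12.9 − 8.6)/2 = 2.15 m; q_4 = 0.86 × 1.11 × 2.15 = 2.052 m³/s
w_5 = (14.4 − 11.7)/2 = 1.35 m; q_5 = 0.97 × 0.78 × 1.35 = 1.021 m³/s
w_6 = (16.5 − 12.9)/2 = 1.8 m; q_6 = 0.78 × 0.65 × 1.8 = 0.9126 m³/s
w_7 = (16.5 − 14.4)/2 = 1.05 m; q_7 = 0.63 × 0.30 × 1.05 = 0.1985 m³/s
Q = Σ qᵢ = 10.77 m³/s

10.8 m³/s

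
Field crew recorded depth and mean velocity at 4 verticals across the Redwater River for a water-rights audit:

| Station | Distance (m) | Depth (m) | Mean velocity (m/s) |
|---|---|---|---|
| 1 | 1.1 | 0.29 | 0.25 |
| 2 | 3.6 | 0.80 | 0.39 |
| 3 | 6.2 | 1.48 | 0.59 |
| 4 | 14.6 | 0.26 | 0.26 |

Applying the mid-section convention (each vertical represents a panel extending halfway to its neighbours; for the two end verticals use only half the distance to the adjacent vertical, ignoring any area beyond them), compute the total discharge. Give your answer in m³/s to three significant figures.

w_1 = (3.6 − 1.1)/2 = 1.25 m; q_1 = 0.25 × 0.29 × 1.25 = 0.09063 m³/s
w_2 = (6.2 − 1.1)/2 = 2.55 m; q_2 = 0.39 × 0.80 × 2.55 = 0.7956 m³/s
w_3 = (14.6 − 3.6)/2 = 5.5 m; q_3 = 0.59 × 1.48 × 5.5 = 4.803 m³/s
w_4 = (14.6 − 6.2)/2 = 4.2 m; q_4 = 0.26 × 0.26 × 4.2 = 0.2839 m³/s
Q = Σ qᵢ = 5.973 m³/s

5.97 m³/s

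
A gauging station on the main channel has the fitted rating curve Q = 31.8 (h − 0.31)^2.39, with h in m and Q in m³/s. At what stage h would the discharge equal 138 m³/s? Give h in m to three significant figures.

2.16 m

h − h₀ = (Q/C)^(1/b) = (138/31.8)^(1/2.39) = 1.848 m
h = 0.31 + 1.848 = 2.158 m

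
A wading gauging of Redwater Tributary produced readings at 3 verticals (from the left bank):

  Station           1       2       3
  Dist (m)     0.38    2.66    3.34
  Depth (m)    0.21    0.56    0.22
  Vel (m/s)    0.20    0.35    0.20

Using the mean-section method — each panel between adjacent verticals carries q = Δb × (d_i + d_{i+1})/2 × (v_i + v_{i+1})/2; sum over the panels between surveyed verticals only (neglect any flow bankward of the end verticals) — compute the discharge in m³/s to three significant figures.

Panel 1-2: Δb = 2.28 m, d̄ = (0.21+0.56)/2 = 0.385, v̄ = (0.20+0.35)/2 = 0.275 → q = 2.28×0.385×0.275 = 0.2414 m³/s
Panel 2-3: Δb = 0.68 m, d̄ = (0.56+0.22)/2 = 0.39, v̄ = (0.35+0.20)/2 = 0.275 → q = 0.68×0.39×0.275 = 0.07293 m³/s
Q = Σ q = 0.3143 m³/s

0.314 m³/s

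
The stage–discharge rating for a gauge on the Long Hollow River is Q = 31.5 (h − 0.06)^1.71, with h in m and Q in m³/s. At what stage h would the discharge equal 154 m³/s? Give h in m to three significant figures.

h − h₀ = (Q/C)^(1/b) = (154/31.5)^(1/1.71) = 2.530 m
h = 0.06 + 2.530 = 2.590 m

2.59 m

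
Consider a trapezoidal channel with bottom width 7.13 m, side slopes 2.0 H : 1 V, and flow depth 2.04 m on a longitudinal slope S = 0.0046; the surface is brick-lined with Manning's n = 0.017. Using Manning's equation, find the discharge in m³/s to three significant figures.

A = (b + z·y)·y = (7.13 + 2.0×2.04)×2.04 = 22.87 m²
P = b + 2y√(1+z²) = 7.13 + 2×2.04×√(1+2.0²) = 16.25 m
R = A/P = 22.87/16.25 = 1.407 m
Q = (1/n)·A·R^(2/3)·S^(1/2) = (1/0.017) × 22.87 × 1.407^(2/3) × 0.0046^(1/2) = 114.6 m³/s

115 m³/s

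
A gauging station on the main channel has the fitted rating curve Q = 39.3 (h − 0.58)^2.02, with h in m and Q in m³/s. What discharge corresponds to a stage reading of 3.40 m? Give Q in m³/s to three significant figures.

319 m³/s

Q = 39.3 × (3.40 − 0.58)^2.02 = 39.3 × 2.82^2.02 = 319.1 m³/s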